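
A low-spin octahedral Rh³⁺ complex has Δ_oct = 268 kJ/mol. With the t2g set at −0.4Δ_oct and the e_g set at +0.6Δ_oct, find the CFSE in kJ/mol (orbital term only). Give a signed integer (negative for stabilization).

Rh is in group 9, so Rh³⁺ is d⁶ (9 − 3 = 6).
Configuration: t2g^6 e_g^0.
The orbital stabilization is -2.4Δ_oct = -2.4 × 268 = -643 kJ/mol.

-643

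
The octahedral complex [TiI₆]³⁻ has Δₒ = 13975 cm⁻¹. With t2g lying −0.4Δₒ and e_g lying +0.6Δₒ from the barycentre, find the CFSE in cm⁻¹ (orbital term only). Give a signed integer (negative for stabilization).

-5590

Each I⁻ contributes -1; 6 × (-1) = -6. With overall charge -3, Ti is in the +3 oxidation state.
Group 4 minus oxidation state +3 gives a d¹ configuration for Ti³⁺.
For octahedral d¹ the high- and low-spin configurations coincide.
Electron filling gives t2g^1 e_g^0.
Orbital CFSE = 1(-0.4) + 0(0.6) = -0.4Δₒ = -0.4 × 13975 = -5590 cm⁻¹.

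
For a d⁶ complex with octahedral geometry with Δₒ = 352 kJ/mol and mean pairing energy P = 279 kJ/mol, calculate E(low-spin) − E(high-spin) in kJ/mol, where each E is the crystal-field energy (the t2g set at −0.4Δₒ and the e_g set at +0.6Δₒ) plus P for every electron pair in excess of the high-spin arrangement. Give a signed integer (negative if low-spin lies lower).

In the high-spin limit (t2g^4 e_g^2) the orbital term is -0.4Δₒ = -141 kJ/mol, with no excess pairing.
Low-spin: t2g^6 e_g^0, orbital CFSE = -2.4Δₒ = -845 kJ/mol; plus 2 excess pairs × P = +558 kJ/mol; total -287 kJ/mol.
Thus E(LS) − E(HS) = -146 kJ/mol.

-146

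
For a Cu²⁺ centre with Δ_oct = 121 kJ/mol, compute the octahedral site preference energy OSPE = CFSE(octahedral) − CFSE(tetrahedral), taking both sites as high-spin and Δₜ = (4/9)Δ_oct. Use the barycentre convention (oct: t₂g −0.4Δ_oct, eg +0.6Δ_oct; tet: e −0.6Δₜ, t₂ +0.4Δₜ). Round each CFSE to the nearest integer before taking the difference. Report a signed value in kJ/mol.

Cu is in group 11, so Cu²⁺ is d⁹ (11 − 2 = 9).
Octahedral high-spin t2g^6 e_g^3: CFSE = -0.6 × 121 = -73 kJ/mol.
Tetrahedral e^4 t2^5 gives -0.4Δₜ = -0.4 × (4/9) × 121 = -22 kJ/mol.
OSPE = CFSE(oct) − CFSE(tet) = -73 − (-22) = -51 kJ/mol.

-51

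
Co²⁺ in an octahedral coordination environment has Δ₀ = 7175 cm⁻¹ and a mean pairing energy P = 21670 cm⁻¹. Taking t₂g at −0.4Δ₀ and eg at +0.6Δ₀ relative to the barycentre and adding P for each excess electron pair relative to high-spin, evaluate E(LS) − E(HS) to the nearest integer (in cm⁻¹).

Co is in group 9, so Co²⁺ is d⁷ (9 − 2 = 7).
High-spin: t₂g⁵ eg², CFSE = -0.8Δ₀ = -5740 cm⁻¹.
Low-spin t₂g⁶ eg¹ gives -1.8Δ₀ = -12915 cm⁻¹, but forming 1 extra pair costs 1P = 21670 cm⁻¹, so E(LS) = -12915 + 21670 = 8755 cm⁻¹.
E(LS) − E(HS) = 8755 − (-5740) = 14495 cm⁻¹.

14495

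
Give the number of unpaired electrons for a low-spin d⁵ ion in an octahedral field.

Configuration: t₂g⁵ eg⁰, giving 1 unpaired electron.

1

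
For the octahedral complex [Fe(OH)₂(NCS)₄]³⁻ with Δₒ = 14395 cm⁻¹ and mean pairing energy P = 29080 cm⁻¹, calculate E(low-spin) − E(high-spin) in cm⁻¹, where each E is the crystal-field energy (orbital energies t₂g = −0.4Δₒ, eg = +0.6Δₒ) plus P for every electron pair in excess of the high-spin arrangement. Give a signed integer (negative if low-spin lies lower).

29370

Ligand charges: 2×(-1) from OH⁻ and 4×(-1) from NCS⁻ sum to -6; with overall charge -3, Fe is +3.
Fe sits in group 8; removing 3 electrons leaves Fe³⁺ with 8 − 3 = 5 d electrons.
High-spin: t₂g³ eg², CFSE = 0.0Δₒ = 0 cm⁻¹.
Low-spin: t₂g⁵ eg⁰, orbital CFSE = -2.0Δₒ = -28790 cm⁻¹; plus 2 excess pairs × P = +58160 cm⁻¹; total 29370 cm⁻¹.
The difference is 29370 − (0) = 29370 cm⁻¹, so high-spin lies lower.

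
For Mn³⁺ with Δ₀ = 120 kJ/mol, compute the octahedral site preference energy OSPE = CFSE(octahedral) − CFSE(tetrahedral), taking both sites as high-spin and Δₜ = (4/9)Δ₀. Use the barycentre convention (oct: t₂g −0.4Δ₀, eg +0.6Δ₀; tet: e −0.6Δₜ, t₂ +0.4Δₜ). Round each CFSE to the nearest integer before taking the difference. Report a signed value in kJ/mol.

Group 7 minus oxidation state +3 gives a d⁴ configuration for Mn³⁺.
Octahedral (high-spin): t₂g³ eg¹, CFSE = 3(−0.4) + 1(+0.6) = -0.6Δ₀ = -0.6 × 120 = -72 kJ/mol.
In a tetrahedral site the filling is e² t₂²: CFSE(tet) = -0.4Δₜ = -0.4 × (4/9)(120) = -21 kJ/mol.
OSPE = CFSE(oct) − CFSE(tet) = -72 − (-21) = -51 kJ/mol.

-51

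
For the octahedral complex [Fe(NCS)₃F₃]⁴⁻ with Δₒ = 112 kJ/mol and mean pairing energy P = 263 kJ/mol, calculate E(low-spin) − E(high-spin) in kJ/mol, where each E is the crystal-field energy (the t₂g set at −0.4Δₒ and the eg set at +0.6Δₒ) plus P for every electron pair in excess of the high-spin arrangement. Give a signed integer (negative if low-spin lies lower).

302

Ligand charges: 3×(-1) from NCS⁻ and 3×(-1) from F⁻ sum to -6; with overall charge -4, Fe is +2.
Group 8 minus oxidation state +2 gives a d⁶ configuration for Fe²⁺.
High-spin: t₂g⁴ eg², CFSE = -0.4Δₒ = -45 kJ/mol.
Low-spin t₂g⁶ eg⁰ gives -2.4Δₒ = -269 kJ/mol, but forming 2 extra pairs costs 2P = 526 kJ/mol, so E(LS) = -269 + 526 = 257 kJ/mol.
Thus E(LS) − E(HS) = 302 kJ/mol.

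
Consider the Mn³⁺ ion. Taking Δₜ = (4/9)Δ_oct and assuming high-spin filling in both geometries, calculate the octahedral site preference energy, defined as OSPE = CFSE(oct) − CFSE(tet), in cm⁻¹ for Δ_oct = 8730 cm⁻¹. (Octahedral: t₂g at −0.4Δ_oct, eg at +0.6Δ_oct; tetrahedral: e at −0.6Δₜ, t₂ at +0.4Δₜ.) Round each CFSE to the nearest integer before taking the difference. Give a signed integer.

-3686

Mn is in group 7, so Mn³⁺ is d⁴ (7 − 3 = 4).
Octahedral high-spin t₂g³ eg¹: CFSE = -0.6 × 8730 = -5238 cm⁻¹.
In a tetrahedral site the filling is e² t₂²: CFSE(tet) = -0.4Δₜ = -0.4 × (4/9)(8730) = -1552 cm⁻¹.
OSPE = CFSE(oct) − CFSE(tet) = -5238 − (-1552) = -3686 cm⁻¹.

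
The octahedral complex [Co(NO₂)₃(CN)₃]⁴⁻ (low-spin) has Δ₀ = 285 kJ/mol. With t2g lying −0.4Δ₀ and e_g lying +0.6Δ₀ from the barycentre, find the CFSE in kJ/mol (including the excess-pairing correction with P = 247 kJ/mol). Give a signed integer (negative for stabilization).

Ligand charges: 3×(-1) from NO₂⁻ and 3×(-1) from CN⁻ sum to -6; with overall charge -4, Co is +2.
Co is in group 9, so Co²⁺ is d⁷ (9 − 2 = 7).
The d⁷ electrons fill as t2g^6 e_g^1.
Orbital CFSE = 6(-0.4) + 1(0.6) = -1.8Δ₀ = -1.8 × 285 = -513 kJ/mol.
High-spin d⁷ would be t2g^5 e_g^2 with 2 pairs; low-spin has 3, so 1 excess pair costs +1P = +247 kJ/mol.
Overall CFSE = -513 + 247 = -266 kJ/mol.

-266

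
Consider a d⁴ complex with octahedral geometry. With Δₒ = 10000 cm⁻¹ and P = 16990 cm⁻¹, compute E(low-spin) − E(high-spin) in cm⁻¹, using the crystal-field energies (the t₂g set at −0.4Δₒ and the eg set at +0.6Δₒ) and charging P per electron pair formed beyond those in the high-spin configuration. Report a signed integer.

High-spin: t₂g³ eg¹, CFSE = -0.6Δₒ = -6000 cm⁻¹.
Low-spin: t₂g⁴ eg⁰, orbital CFSE = -1.6Δₒ = -16000 cm⁻¹; plus 1 excess pair × P = +16990 cm⁻¹; total 990 cm⁻¹.
Thus E(LS) − E(HS) = 6990 cm⁻¹.

6990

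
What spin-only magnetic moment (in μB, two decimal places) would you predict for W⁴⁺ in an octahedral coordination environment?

2.83 μB

W sits in group 6; removing 4 electrons leaves W⁴⁺ with 6 − 4 = 2 d electrons.
Configuration: t₂g² eg⁰ → 2 unpaired electrons.
μ(spin-only) = √[2(2+2)] = √8 ≈ 2.83 μB.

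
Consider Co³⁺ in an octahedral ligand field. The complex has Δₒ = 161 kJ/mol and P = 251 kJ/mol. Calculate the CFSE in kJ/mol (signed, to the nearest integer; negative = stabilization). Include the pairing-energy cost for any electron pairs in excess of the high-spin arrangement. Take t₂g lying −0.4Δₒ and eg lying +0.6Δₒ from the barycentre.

Co is in group 9, so Co³⁺ is d⁶ (9 − 3 = 6).
Here Δₒ < P (161 < 251), so the high-spin state is favoured.
Filling d⁶ accordingly: t₂g⁴ eg².
Orbital CFSE = -0.4Δₒ = -0.4 × 161 = -64 kJ/mol.
High-spin has no excess pairs, so no pairing correction applies.

-64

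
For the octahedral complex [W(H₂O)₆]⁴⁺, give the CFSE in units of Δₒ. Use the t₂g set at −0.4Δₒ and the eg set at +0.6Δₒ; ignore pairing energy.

-0.8 Δₒ

H₂O is neutral, so the +4 overall charge sits on W: oxidation state +4.
W⁴⁺: group 6, so d-count = 6 − 4 = 2.
Configuration: t₂g² eg⁰.
CFSE = 2(-0.4Δₒ) + 0(0.6Δₒ) = -0.8Δₒ + 0.0Δₒ = -0.8Δₒ.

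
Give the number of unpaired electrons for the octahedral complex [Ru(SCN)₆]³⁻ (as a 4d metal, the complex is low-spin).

Each SCN⁻ contributes -1; 6 × (-1) = -6. With overall charge -3, Ru is in the +3 oxidation state.
Ru sits in group 8; removing 3 electrons leaves Ru³⁺ with 8 − 3 = 5 d electrons.
Configuration: t2g^5 e_g^0, giving 1 unpaired electron.

1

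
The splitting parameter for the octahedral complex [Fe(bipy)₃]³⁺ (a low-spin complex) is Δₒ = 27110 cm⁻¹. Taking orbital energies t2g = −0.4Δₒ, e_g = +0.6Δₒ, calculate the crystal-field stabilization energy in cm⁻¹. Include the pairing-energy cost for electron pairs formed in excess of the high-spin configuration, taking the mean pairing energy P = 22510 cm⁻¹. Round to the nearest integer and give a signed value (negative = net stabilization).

-9200

bipy is neutral, so the +3 overall charge sits on Fe: oxidation state +3.
Group 8 minus oxidation state +3 gives a d⁵ configuration for Fe³⁺.
Configuration: t2g^5 e_g^0.
Orbital CFSE = 5(-0.4) + 0(0.6) = -2.0Δₒ = -2.0 × 27110 = -54220 cm⁻¹.
Pairing penalty: 2 pairs vs 0 in the high-spin reference → 2 extra × P = 45020 cm⁻¹.
Combining: -54220 + 45020 = -9200 cm⁻¹.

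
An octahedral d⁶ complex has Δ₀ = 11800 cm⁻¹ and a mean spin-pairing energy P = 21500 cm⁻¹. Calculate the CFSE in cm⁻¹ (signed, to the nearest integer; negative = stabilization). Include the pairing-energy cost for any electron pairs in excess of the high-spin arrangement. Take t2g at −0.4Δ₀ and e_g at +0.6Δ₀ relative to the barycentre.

-4720

Since Δ₀ = 11800 cm⁻¹ < P = 21500 cm⁻¹, the complex adopts the high-spin configuration.
Filling d⁶ accordingly: t2g^4 e_g^2.
Orbital CFSE = -0.4Δ₀ = -0.4 × 11800 = -4720 cm⁻¹.
High-spin has no excess pairs, so no pairing correction applies.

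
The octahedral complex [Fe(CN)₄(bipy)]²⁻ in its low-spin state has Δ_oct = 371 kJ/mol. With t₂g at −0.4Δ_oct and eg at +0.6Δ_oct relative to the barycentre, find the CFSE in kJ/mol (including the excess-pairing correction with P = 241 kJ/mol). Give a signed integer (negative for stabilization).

Ligand charges: 4×(-1) from CN⁻ and 1×(+0) from bipy sum to -4; with overall charge -2, Fe is +2.
Fe sits in group 8; removing 2 electrons leaves Fe²⁺ with 8 − 2 = 6 d electrons.
Configuration: t₂g⁶ eg⁰.
CFSE(orbital) = 6×(-0.4Δ_oct) + 0×(0.6Δ_oct) = -2.4Δ_oct; with Δ_oct = 371 kJ/mol that is -890 kJ/mol.
Pairing penalty: 3 pairs vs 1 in the high-spin reference → 2 extra × P = 482 kJ/mol.
Net CFSE = -890 + 482 = -408 kJ/mol.

-408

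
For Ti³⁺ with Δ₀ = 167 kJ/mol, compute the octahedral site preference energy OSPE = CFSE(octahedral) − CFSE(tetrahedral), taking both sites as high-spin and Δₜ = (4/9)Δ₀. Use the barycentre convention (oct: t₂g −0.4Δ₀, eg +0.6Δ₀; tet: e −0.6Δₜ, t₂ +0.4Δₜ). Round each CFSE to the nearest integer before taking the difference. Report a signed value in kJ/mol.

-22

Group 4 minus oxidation state +3 gives a d¹ configuration for Ti³⁺.
Octahedral (high-spin): t2g^1 e_g^0, CFSE = 1(−0.4) + 0(+0.6) = -0.4Δ₀ = -0.4 × 167 = -67 kJ/mol.
Tetrahedral: e^1 t2^0, CFSE = 1(−0.6) + 0(+0.4) = -0.6Δₜ = -0.6 × (4/9) × 167 = -45 kJ/mol.
OSPE = -67 − (-45) = -22 kJ/mol.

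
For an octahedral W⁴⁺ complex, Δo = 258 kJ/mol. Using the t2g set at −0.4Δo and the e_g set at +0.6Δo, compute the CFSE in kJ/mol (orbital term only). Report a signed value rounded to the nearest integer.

-206

W sits in group 6; removing 4 electrons leaves W⁴⁺ with 6 − 4 = 2 d electrons.
Configuration: t2g^2 e_g^0.
The orbital stabilization is -0.8Δo = -0.8 × 258 = -206 kJ/mol.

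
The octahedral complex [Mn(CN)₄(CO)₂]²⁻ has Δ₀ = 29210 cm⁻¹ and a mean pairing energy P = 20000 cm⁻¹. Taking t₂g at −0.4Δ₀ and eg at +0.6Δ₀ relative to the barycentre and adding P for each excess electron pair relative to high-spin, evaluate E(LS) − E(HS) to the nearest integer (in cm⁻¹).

Ligand charges: 4×(-1) from CN⁻ and 2×(+0) from CO sum to -4; with overall charge -2, Mn is +2.
Mn²⁺: group 7, so d-count = 7 − 2 = 5.
In the high-spin limit (t₂g³ eg²) the orbital term is 0.0Δ₀ = 0 cm⁻¹, with no excess pairing.
For low-spin the configuration is t₂g⁵ eg⁰: orbital energy -2.0 × 29210 = -58420 cm⁻¹, and 2 additional pairs relative to high-spin add 40000 cm⁻¹, giving -18420 cm⁻¹.
Thus E(LS) − E(HS) = -18420 cm⁻¹.

-18420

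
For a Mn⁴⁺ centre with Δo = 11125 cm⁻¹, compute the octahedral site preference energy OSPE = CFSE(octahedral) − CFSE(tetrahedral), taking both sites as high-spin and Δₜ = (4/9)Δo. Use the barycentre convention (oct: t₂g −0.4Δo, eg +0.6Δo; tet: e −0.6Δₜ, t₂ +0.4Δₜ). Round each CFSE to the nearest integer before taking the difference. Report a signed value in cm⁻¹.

Mn is in group 7, so Mn⁴⁺ is d³ (7 − 4 = 3).
In an octahedral site d³ (HS) is t₂g³ eg⁰, giving CFSE(oct) = -1.2Δo = -13350 cm⁻¹.
Tetrahedral: e² t₂¹, CFSE = 2(−0.6) + 1(+0.4) = -0.8Δₜ = -0.8 × (4/9) × 11125 = -3956 cm⁻¹.
Subtracting, OSPE = -13350 − (-3956) = -9394 cm⁻¹.

-9394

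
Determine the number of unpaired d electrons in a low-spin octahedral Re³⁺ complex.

Re sits in group 7; removing 3 electrons leaves Re³⁺ with 7 − 3 = 4 d electrons.
Configuration: t2g^4 e_g^0, giving 2 unpaired electrons.

2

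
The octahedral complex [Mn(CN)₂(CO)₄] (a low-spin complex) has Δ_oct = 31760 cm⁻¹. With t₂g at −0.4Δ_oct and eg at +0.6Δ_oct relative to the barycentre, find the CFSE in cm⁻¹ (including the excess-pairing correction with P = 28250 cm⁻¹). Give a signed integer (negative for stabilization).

-7020

Ligand charges: 2×(-1) from CN⁻ and 4×(+0) from CO sum to -2; with overall charge +0, Mn is +2.
Mn sits in group 7; removing 2 electrons leaves Mn²⁺ with 7 − 2 = 5 d electrons.
Electron filling gives t₂g⁵ eg⁰.
CFSE(orbital) = 5×(-0.4Δ_oct) + 0×(0.6Δ_oct) = -2.0Δ_oct; with Δ_oct = 31760 cm⁻¹ that is -63520 cm⁻¹.
High-spin d⁵ would be t₂g³ eg² with 0 pairs; low-spin has 2, so 2 excess pairs cost +2P = +56500 cm⁻¹.
Combining: -63520 + 56500 = -7020 cm⁻¹.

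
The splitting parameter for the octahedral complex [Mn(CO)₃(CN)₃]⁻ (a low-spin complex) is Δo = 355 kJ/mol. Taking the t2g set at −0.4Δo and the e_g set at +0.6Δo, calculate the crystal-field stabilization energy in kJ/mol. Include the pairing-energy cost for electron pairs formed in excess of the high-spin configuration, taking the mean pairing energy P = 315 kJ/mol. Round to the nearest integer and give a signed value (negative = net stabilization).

Ligand charges: 3×(+0) from CO and 3×(-1) from CN⁻ sum to -3; with overall charge -1, Mn is +2.
Group 7 minus oxidation state +2 gives a d⁵ configuration for Mn²⁺.
The d⁵ electrons fill as t2g^5 e_g^0.
The orbital stabilization is -2.0Δo = -2.0 × 355 = -710 kJ/mol.
Relative to high-spin t2g^3 e_g^2 (0 paired), the low-spin configuration has 2 additional pairs, contributing +2 × 315 = +630 kJ/mol.
Net CFSE = -710 + 630 = -80 kJ/mol.

-80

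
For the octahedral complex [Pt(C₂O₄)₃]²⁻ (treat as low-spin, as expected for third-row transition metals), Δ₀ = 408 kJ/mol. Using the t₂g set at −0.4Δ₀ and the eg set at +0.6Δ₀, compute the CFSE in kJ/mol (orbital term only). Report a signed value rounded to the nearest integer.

-979

Each C₂O₄²⁻ contributes -2; 3 × (-2) = -6. With overall charge -2, Pt is in the +4 oxidation state.
Pt⁴⁺: group 10, so d-count = 10 − 4 = 6.
The d⁶ electrons fill as t₂g⁶ eg⁰.
Orbital CFSE = 6(-0.4) + 0(0.6) = -2.4Δ₀ = -2.4 × 408 = -979 kJ/mol.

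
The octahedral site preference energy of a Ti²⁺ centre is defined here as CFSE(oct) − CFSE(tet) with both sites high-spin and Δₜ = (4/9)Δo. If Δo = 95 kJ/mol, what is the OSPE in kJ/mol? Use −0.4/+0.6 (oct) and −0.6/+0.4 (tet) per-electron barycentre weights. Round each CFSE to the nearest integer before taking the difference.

-25

Ti sits in group 4; removing 2 electrons leaves Ti²⁺ with 4 − 2 = 2 d electrons.
Octahedral high-spin t2g^2 e_g^0: CFSE = -0.8 × 95 = -76 kJ/mol.
In a tetrahedral site the filling is e^2 t2^0: CFSE(tet) = -1.2Δₜ = -1.2 × (4/9)(95) = -51 kJ/mol.
OSPE = CFSE(oct) − CFSE(tet) = -76 − (-51) = -25 kJ/mol.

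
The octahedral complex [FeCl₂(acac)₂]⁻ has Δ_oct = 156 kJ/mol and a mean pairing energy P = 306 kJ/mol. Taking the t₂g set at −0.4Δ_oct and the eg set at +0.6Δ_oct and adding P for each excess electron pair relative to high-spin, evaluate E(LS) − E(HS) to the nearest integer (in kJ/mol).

300

Ligand charges: 2×(-1) from Cl⁻ and 2×(-1) from acac⁻ sum to -4; with overall charge -1, Fe is +3.
Fe³⁺: group 8, so d-count = 8 − 3 = 5.
High-spin: t₂g³ eg², CFSE = 0.0Δ_oct = 0 kJ/mol.
Low-spin: t₂g⁵ eg⁰, orbital CFSE = -2.0Δ_oct = -312 kJ/mol; plus 2 excess pairs × P = +612 kJ/mol; total 300 kJ/mol.
Thus E(LS) − E(HS) = 300 kJ/mol.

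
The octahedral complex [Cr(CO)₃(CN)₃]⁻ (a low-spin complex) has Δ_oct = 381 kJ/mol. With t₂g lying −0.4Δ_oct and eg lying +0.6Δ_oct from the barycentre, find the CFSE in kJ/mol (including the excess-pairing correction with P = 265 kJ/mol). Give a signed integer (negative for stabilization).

Ligand charges: 3×(+0) from CO and 3×(-1) from CN⁻ sum to -3; with overall charge -1, Cr is +2.
Cr sits in group 6; removing 2 electrons leaves Cr²⁺ with 6 − 2 = 4 d electrons.
Configuration: t₂g⁴ eg⁰.
Orbital CFSE = 4(-0.4) + 0(0.6) = -1.6Δ_oct = -1.6 × 381 = -610 kJ/mol.
Pairing penalty: 1 pair vs 0 in the high-spin reference → 1 extra × P = 265 kJ/mol.
Combining: -610 + 265 = -345 kJ/mol.

-345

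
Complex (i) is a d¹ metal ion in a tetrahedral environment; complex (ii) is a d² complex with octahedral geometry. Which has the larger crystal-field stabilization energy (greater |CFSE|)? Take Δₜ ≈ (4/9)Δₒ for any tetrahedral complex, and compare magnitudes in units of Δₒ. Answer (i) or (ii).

(ii)

(i): Tetrahedral fields are weak (Δₜ ≈ 4/9 Δₒ), so electrons fill high-spin; e^1 t2^0, CFSE = -0.6Δₜ ≈ -0.27Δₒ.
(ii): t2g^2 e_g^0, CFSE = -0.8Δₒ.
So (ii) has the larger |CFSE|.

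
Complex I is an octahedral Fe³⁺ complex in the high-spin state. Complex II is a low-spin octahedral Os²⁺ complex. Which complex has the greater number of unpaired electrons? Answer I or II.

I: Fe³⁺: group 8, so d-count = 8 − 3 = 5; t₂g³ eg² → 5 unpaired.
II: Os is in group 8, so Os²⁺ is d⁶ (8 − 2 = 6); t₂g⁶ eg⁰ → 0 unpaired.
So I has more unpaired electrons.

I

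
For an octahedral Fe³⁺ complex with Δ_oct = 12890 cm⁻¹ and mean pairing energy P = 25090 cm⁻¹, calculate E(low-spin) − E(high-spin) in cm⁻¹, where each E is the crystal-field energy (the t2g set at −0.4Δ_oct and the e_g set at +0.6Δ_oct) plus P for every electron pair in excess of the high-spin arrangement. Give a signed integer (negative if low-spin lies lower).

Fe is in group 8, so Fe³⁺ is d⁵ (8 − 3 = 5).
In the high-spin limit (t2g^3 e_g^2) the orbital term is 0.0Δ_oct = 0 cm⁻¹, with no excess pairing.
Low-spin t2g^5 e_g^0 gives -2.0Δ_oct = -25780 cm⁻¹, but forming 2 extra pairs costs 2P = 50180 cm⁻¹, so E(LS) = -25780 + 50180 = 24400 cm⁻¹.
Thus E(LS) − E(HS) = 24400 cm⁻¹.

24400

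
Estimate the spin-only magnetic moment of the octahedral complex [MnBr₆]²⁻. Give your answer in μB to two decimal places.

3.87 μB

Each Br⁻ contributes -1; 6 × (-1) = -6. With overall charge -2, Mn is in the +4 oxidation state.
Mn is in group 7, so Mn⁴⁺ is d³ (7 − 4 = 3).
For octahedral d³ the high- and low-spin configurations coincide.
Configuration: t₂g³ eg⁰ → 3 unpaired electrons.
μ(spin-only) = √[3(3+2)] = √15 ≈ 3.87 μB.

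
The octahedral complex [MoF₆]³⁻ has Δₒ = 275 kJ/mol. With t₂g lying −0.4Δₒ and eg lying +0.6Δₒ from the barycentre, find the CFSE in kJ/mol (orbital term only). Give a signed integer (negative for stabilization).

-330

Each F⁻ contributes -1; 6 × (-1) = -6. With overall charge -3, Mo is in the +3 oxidation state.
Mo sits in group 6; removing 3 electrons leaves Mo³⁺ with 6 − 3 = 3 d electrons.
The d³ electrons fill as t₂g³ eg⁰.
Orbital CFSE = 3(-0.4) + 0(0.6) = -1.2Δₒ = -1.2 × 275 = -330 kJ/mol.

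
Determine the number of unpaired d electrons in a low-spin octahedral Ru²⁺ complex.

0

Ru²⁺: group 8, so d-count = 8 − 2 = 6.
Configuration: t2g^6 e_g^0, giving 0 unpaired electrons.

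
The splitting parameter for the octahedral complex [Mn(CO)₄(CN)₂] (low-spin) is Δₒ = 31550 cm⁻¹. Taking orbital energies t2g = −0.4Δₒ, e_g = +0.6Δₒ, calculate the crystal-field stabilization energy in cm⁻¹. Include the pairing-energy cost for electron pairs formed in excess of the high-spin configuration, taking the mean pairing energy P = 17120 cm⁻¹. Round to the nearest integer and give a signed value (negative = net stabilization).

-28860

Ligand charges: 4×(+0) from CO and 2×(-1) from CN⁻ sum to -2; with overall charge +0, Mn is +2.
Mn sits in group 7; removing 2 electrons leaves Mn²⁺ with 7 − 2 = 5 d electrons.
Electron filling gives t2g^5 e_g^0.
Orbital CFSE = 5(-0.4) + 0(0.6) = -2.0Δₒ = -2.0 × 31550 = -63100 cm⁻¹.
Pairing penalty: 2 pairs vs 0 in the high-spin reference → 2 extra × P = 34240 cm⁻¹.
Net CFSE = -63100 + 34240 = -28860 cm⁻¹.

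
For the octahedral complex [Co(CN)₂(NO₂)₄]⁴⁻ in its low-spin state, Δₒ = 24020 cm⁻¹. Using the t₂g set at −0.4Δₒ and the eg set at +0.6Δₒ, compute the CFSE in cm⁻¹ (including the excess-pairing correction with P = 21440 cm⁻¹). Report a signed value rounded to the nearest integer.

Ligand charges: 2×(-1) from CN⁻ and 4×(-1) from NO₂⁻ sum to -6; with overall charge -4, Co is +2.
Co sits in group 9; removing 2 electrons leaves Co²⁺ with 9 − 2 = 7 d electrons.
Electron filling gives t₂g⁶ eg¹.
Orbital CFSE = 6(-0.4) + 1(0.6) = -1.8Δₒ = -1.8 × 24020 = -43236 cm⁻¹.
Pairing penalty: 3 pairs vs 2 in the high-spin reference → 1 extra × P = 21440 cm⁻¹.
Combining: -43236 + 21440 = -21796 cm⁻¹.

-21796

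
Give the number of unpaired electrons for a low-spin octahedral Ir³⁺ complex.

Ir sits in group 9; removing 3 electrons leaves Ir³⁺ with 9 − 3 = 6 d electrons.
Configuration: t2g^6 e_g^0, giving 0 unpaired electrons.

0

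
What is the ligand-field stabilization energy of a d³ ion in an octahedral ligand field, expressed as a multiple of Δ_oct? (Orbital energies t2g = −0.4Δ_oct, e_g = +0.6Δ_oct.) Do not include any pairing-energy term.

Configuration: t2g^3 e_g^0.
CFSE = 3(-0.4Δ_oct) + 0(0.6Δ_oct) = -1.2Δ_oct + 0.0Δ_oct = -1.2Δ_oct.

-1.2 Δ_oct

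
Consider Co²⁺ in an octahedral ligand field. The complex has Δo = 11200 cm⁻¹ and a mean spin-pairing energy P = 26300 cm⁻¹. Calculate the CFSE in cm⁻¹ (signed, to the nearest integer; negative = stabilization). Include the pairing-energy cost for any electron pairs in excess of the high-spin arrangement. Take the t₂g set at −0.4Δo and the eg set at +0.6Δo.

Group 9 minus oxidation state +2 gives a d⁷ configuration for Co²⁺.
Δo < P, so pairing is avoided: the ground state is high-spin.
That gives t₂g⁵ eg².
Orbital CFSE = -0.8Δo = -0.8 × 11200 = -8960 cm⁻¹.
High-spin has no excess pairs, so no pairing correction applies.

-8960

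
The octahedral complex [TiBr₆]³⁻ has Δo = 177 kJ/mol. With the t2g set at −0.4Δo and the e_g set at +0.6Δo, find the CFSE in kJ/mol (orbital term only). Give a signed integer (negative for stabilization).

Each Br⁻ contributes -1; 6 × (-1) = -6. With overall charge -3, Ti is in the +3 oxidation state.
Ti³⁺: group 4, so d-count = 4 − 3 = 1.
Electron filling gives t2g^1 e_g^0.
Orbital CFSE = 1(-0.4) + 0(0.6) = -0.4Δo = -0.4 × 177 = -71 kJ/mol.

-71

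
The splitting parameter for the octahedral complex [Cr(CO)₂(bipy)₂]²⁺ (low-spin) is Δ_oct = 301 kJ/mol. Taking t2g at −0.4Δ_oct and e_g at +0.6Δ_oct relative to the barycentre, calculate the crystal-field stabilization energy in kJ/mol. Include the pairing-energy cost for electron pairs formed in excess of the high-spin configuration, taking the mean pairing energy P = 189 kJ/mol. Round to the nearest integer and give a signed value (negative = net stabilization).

-293

Ligand charges: 2×(+0) from CO and 2×(+0) from bipy sum to +0; with overall charge +2, Cr is +2.
Cr²⁺: group 6, so d-count = 6 − 2 = 4.
Electron filling gives t2g^4 e_g^0.
The orbital stabilization is -1.6Δ_oct = -1.6 × 301 = -482 kJ/mol.
High-spin d⁴ would be t2g^3 e_g^1 with 0 pairs; low-spin has 1, so 1 excess pair costs +1P = +189 kJ/mol.
Net CFSE = -482 + 189 = -293 kJ/mol.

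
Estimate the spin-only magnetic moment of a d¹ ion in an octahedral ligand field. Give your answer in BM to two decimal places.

1.73 BM

For octahedral d¹ the high- and low-spin configurations coincide.
Configuration: t₂g¹ eg⁰ → 1 unpaired electron.
μ(spin-only) = √[1(1+2)] = √3 ≈ 1.73 BM.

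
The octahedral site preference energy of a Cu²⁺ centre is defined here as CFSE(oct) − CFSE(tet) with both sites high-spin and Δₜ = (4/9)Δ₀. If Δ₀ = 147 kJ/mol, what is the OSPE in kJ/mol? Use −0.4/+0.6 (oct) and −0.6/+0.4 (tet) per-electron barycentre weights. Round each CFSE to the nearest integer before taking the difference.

Cu²⁺: group 11, so d-count = 11 − 2 = 9.
Octahedral high-spin t₂g⁶ eg³: CFSE = -0.6 × 147 = -88 kJ/mol.
Tetrahedral: e⁴ t₂⁵, CFSE = 4(−0.6) + 5(+0.4) = -0.4Δₜ = -0.4 × (4/9) × 147 = -26 kJ/mol.
OSPE = -88 − (-26) = -62 kJ/mol.

-62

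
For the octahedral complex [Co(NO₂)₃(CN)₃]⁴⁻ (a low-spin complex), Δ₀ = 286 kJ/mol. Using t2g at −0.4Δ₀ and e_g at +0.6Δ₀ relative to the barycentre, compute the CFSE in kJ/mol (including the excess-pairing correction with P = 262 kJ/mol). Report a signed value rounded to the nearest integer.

-253

Ligand charges: 3×(-1) from NO₂⁻ and 3×(-1) from CN⁻ sum to -6; with overall charge -4, Co is +2.
Co is in group 9, so Co²⁺ is d⁷ (9 − 2 = 7).
Configuration: t2g^6 e_g^1.
The orbital stabilization is -1.8Δ₀ = -1.8 × 286 = -515 kJ/mol.
Pairing penalty: 3 pairs vs 2 in the high-spin reference → 1 extra × P = 262 kJ/mol.
Net CFSE = -515 + 262 = -253 kJ/mol.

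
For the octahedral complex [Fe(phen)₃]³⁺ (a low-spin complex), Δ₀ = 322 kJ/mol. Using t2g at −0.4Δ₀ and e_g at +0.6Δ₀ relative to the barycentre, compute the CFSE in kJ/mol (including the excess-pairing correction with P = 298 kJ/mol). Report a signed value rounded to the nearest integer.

-48

phen is neutral, so the +3 overall charge sits on Fe: oxidation state +3.
Fe sits in group 8; removing 3 electrons leaves Fe³⁺ with 8 − 3 = 5 d electrons.
Electron filling gives t2g^5 e_g^0.
The orbital stabilization is -2.0Δ₀ = -2.0 × 322 = -644 kJ/mol.
High-spin d⁵ would be t2g^3 e_g^2 with 0 pairs; low-spin has 2, so 2 excess pairs cost +2P = +596 kJ/mol.
Net CFSE = -644 + 596 = -48 kJ/mol.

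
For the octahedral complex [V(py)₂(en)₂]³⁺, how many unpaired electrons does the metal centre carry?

Ligand charges: 2×(+0) from py and 2×(+0) from en sum to +0; with overall charge +3, V is +3.
V sits in group 5; removing 3 electrons leaves V³⁺ with 5 − 3 = 2 d electrons.
Configuration: t₂g² eg⁰, giving 2 unpaired electrons.

2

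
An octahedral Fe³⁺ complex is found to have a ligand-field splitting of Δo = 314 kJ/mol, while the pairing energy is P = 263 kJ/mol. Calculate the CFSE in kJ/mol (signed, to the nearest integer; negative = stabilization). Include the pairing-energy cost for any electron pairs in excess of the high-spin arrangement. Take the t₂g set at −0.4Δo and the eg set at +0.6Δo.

-102

Fe is in group 8, so Fe³⁺ is d⁵ (8 − 3 = 5).
With Δo > P the complex is low-spin.
Filling d⁵ accordingly: t₂g⁵ eg⁰.
Orbital CFSE = -2.0Δo = -2.0 × 314 = -628 kJ/mol.
Excess pairs vs high-spin: 2 − 0 = 2; pairing cost = +526 kJ/mol.
Net CFSE = -628 + 526 = -102 kJ/mol.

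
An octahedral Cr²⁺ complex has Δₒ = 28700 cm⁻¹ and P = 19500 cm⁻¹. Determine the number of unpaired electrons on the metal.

2

Group 6 minus oxidation state +2 gives a d⁴ configuration for Cr²⁺.
With Δₒ > P the complex is low-spin.
That gives t₂g⁴ eg⁰.
Unpaired electrons: 2.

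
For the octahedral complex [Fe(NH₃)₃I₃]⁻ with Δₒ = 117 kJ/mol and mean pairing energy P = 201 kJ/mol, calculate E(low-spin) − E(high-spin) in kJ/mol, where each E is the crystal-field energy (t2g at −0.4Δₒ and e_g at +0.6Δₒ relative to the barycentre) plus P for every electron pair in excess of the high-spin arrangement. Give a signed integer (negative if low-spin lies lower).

168

Ligand charges: 3×(+0) from NH₃ and 3×(-1) from I⁻ sum to -3; with overall charge -1, Fe is +2.
Fe²⁺: group 8, so d-count = 8 − 2 = 6.
High-spin d⁶ fills as t2g^4 e_g^2 with CFSE 4(−0.4) + 2(+0.6) = -0.4Δₒ = -47 kJ/mol.
Low-spin t2g^6 e_g^0 gives -2.4Δₒ = -281 kJ/mol, but forming 2 extra pairs costs 2P = 402 kJ/mol, so E(LS) = -281 + 402 = 121 kJ/mol.
The difference is 121 − (-47) = 168 kJ/mol, so high-spin lies lower.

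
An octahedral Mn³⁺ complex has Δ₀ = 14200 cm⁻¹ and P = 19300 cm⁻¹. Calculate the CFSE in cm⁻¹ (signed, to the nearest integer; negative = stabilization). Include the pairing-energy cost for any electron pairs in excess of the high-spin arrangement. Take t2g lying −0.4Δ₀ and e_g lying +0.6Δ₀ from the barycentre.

-8520

Mn³⁺: group 7, so d-count = 7 − 3 = 4.
Here Δ₀ < P (14200 < 19300), so the high-spin state is favoured.
Filling d⁴ accordingly: t2g^3 e_g^1.
Orbital CFSE = -0.6Δ₀ = -0.6 × 14200 = -8520 cm⁻¹.
High-spin has no excess pairs, so no pairing correction applies.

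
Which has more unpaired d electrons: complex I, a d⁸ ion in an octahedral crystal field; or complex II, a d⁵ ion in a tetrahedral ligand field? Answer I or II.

I: t₂g⁶ eg² → 2 unpaired.
II: Tetrahedral fields are weak (Δₜ ≈ 4/9 Δₒ), so electrons fill high-spin; e² t₂³ → 5 unpaired.
So II has more unpaired electrons.

II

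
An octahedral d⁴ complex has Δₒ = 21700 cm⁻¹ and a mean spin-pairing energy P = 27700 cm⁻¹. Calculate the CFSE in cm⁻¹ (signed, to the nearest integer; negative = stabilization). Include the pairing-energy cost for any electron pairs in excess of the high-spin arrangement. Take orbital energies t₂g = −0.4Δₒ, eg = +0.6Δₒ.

Δₒ < P, so pairing is avoided: the ground state is high-spin.
Configuration: t₂g³ eg¹.
Orbital CFSE = -0.6Δₒ = -0.6 × 21700 = -13020 cm⁻¹.
High-spin has no excess pairs, so no pairing correction applies.

-13020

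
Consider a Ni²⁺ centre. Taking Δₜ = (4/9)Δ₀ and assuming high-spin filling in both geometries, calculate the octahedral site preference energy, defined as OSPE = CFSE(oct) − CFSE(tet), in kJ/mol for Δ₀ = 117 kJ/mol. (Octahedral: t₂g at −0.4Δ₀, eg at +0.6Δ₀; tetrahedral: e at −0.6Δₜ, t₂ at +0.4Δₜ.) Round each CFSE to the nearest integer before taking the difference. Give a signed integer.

-98

Ni²⁺: group 10, so d-count = 10 − 2 = 8.
Octahedral high-spin t2g^6 e_g^2: CFSE = -1.2 × 117 = -140 kJ/mol.
In a tetrahedral site the filling is e^4 t2^4: CFSE(tet) = -0.8Δₜ = -0.8 × (4/9)(117) = -42 kJ/mol.
Subtracting, OSPE = -140 − (-42) = -98 kJ/mol.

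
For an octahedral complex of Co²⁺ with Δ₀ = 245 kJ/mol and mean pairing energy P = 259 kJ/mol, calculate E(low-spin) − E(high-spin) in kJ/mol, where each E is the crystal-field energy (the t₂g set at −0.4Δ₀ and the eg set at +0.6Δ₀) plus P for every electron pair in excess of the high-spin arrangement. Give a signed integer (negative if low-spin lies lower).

Group 9 minus oxidation state +2 gives a d⁷ configuration for Co²⁺.
In the high-spin limit (t₂g⁵ eg²) the orbital term is -0.8Δ₀ = -196 kJ/mol, with no excess pairing.
Low-spin: t₂g⁶ eg¹, orbital CFSE = -1.8Δ₀ = -441 kJ/mol; plus 1 excess pair × P = +259 kJ/mol; total -182 kJ/mol.
E(LS) − E(HS) = -182 − (-196) = 14 kJ/mol.

14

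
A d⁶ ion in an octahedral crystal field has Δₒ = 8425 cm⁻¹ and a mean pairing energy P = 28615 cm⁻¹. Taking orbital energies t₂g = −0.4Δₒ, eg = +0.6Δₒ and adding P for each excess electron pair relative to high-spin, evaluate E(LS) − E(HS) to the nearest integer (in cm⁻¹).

High-spin d⁶ fills as t₂g⁴ eg² with CFSE 4(−0.4) + 2(+0.6) = -0.4Δₒ = -3370 cm⁻¹.
Low-spin: t₂g⁶ eg⁰, orbital CFSE = -2.4Δₒ = -20220 cm⁻¹; plus 2 excess pairs × P = +57230 cm⁻¹; total 37010 cm⁻¹.
E(LS) − E(HS) = 37010 − (-3370) = 40380 cm⁻¹.

40380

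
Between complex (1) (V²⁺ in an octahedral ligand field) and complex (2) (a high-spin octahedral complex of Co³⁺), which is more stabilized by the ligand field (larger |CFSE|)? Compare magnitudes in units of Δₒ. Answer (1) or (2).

(1): V²⁺: group 5, so d-count = 5 − 2 = 3; t₂g³ eg⁰, CFSE = -1.2Δₒ.
(2): Group 9 minus oxidation state +3 gives a d⁶ configuration for Co³⁺; t2g^4 e_g^2, CFSE = -0.4Δₒ.
So (1) has the larger |CFSE|.

(1)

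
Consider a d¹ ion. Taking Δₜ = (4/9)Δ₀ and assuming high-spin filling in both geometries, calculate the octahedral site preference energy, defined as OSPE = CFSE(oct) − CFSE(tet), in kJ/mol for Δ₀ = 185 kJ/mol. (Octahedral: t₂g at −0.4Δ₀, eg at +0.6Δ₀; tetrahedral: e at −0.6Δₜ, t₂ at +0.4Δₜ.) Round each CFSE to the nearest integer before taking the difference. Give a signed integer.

-25

Octahedral (high-spin): t2g^1 e_g^0, CFSE = 1(−0.4) + 0(+0.6) = -0.4Δ₀ = -0.4 × 185 = -74 kJ/mol.
Tetrahedral e^1 t2^0 gives -0.6Δₜ = -0.6 × (4/9) × 185 = -49 kJ/mol.
OSPE = -74 − (-49) = -25 kJ/mol.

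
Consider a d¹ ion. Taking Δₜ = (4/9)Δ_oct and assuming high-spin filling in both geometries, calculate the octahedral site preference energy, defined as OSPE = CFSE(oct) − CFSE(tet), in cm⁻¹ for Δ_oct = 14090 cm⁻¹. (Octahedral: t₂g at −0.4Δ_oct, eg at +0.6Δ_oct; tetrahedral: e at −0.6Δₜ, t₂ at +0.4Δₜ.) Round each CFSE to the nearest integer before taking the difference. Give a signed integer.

-1879

In an octahedral site d¹ (HS) is t₂g¹ eg⁰, giving CFSE(oct) = -0.4Δ_oct = -5636 cm⁻¹.
In a tetrahedral site the filling is e¹ t₂⁰: CFSE(tet) = -0.6Δₜ = -0.6 × (4/9)(14090) = -3757 cm⁻¹.
OSPE = -5636 − (-3757) = -1879 cm⁻¹.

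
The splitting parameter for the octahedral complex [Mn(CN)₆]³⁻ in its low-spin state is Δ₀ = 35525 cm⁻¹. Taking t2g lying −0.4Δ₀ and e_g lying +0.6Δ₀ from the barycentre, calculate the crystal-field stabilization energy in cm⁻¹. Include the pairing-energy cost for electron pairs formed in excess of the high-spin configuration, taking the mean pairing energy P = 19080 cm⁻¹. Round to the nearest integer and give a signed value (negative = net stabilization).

-37760

Each CN⁻ contributes -1; 6 × (-1) = -6. With overall charge -3, Mn is in the +3 oxidation state.
Mn sits in group 7; removing 3 electrons leaves Mn³⁺ with 7 − 3 = 4 d electrons.
Electron filling gives t2g^4 e_g^0.
Orbital CFSE = 4(-0.4) + 0(0.6) = -1.6Δ₀ = -1.6 × 35525 = -56840 cm⁻¹.
Relative to high-spin t2g^3 e_g^1 (0 paired), the low-spin configuration has 1 additional pair, contributing +1 × 19080 = +19080 cm⁻¹.
Overall CFSE = -56840 + 19080 = -37760 cm⁻¹.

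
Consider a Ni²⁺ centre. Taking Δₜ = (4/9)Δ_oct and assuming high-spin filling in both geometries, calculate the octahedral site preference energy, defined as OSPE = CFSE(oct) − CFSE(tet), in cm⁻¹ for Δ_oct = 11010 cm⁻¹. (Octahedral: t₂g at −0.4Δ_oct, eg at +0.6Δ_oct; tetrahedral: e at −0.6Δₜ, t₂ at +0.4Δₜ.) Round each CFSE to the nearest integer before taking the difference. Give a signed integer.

Ni is in group 10, so Ni²⁺ is d⁸ (10 − 2 = 8).
Octahedral high-spin t₂g⁶ eg²: CFSE = -1.2 × 11010 = -13212 cm⁻¹.
Tetrahedral: e⁴ t₂⁴, CFSE = 4(−0.6) + 4(+0.4) = -0.8Δₜ = -0.8 × (4/9) × 11010 = -3915 cm⁻¹.
OSPE = -13212 − (-3915) = -9297 cm⁻¹.

-9297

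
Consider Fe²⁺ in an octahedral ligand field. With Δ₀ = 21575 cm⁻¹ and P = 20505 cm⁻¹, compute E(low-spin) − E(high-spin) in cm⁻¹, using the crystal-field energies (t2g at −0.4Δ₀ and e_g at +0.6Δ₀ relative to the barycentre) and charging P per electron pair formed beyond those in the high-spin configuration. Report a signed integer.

Fe is in group 8, so Fe²⁺ is d⁶ (8 − 2 = 6).
High-spin: t2g^4 e_g^2, CFSE = -0.4Δ₀ = -8630 cm⁻¹.
Low-spin t2g^6 e_g^0 gives -2.4Δ₀ = -51780 cm⁻¹, but forming 2 extra pairs costs 2P = 41010 cm⁻¹, so E(LS) = -51780 + 41010 = -10770 cm⁻¹.
The difference is -10770 − (-8630) = -2140 cm⁻¹, so low-spin lies lower.

-2140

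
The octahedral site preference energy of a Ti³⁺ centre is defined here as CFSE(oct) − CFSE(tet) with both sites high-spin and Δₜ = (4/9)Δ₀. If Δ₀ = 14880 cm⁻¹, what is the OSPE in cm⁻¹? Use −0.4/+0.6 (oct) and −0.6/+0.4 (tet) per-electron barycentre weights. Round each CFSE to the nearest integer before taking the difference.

-1984

Ti³⁺: group 4, so d-count = 4 − 3 = 1.
Octahedral (high-spin): t2g^1 e_g^0, CFSE = 1(−0.4) + 0(+0.6) = -0.4Δ₀ = -0.4 × 14880 = -5952 cm⁻¹.
Tetrahedral: e^1 t2^0, CFSE = 1(−0.6) + 0(+0.4) = -0.6Δₜ = -0.6 × (4/9) × 14880 = -3968 cm⁻¹.
OSPE = CFSE(oct) − CFSE(tet) = -5952 − (-3968) = -1984 cm⁻¹.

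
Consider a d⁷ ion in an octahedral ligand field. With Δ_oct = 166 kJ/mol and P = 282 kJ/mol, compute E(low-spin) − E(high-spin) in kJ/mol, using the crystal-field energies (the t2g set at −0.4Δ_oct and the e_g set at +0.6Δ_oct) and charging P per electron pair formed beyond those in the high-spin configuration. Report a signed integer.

In the high-spin limit (t2g^5 e_g^2) the orbital term is -0.8Δ_oct = -133 kJ/mol, with no excess pairing.
Low-spin t2g^6 e_g^1 gives -1.8Δ_oct = -299 kJ/mol, but forming 1 extra pair costs 1P = 282 kJ/mol, so E(LS) = -299 + 282 = -17 kJ/mol.
The difference is -17 − (-133) = 116 kJ/mol, so high-spin lies lower.

116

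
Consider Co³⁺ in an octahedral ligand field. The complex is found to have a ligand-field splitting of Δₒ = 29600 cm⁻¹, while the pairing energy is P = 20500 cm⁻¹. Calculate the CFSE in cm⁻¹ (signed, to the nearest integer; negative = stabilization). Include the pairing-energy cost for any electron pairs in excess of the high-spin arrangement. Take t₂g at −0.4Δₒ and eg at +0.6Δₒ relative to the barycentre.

Group 9 minus oxidation state +3 gives a d⁶ configuration for Co³⁺.
With Δₒ > P the complex is low-spin.
That gives t₂g⁶ eg⁰.
Orbital CFSE = -2.4Δₒ = -2.4 × 29600 = -71040 cm⁻¹.
Excess pairs vs high-spin: 3 − 1 = 2; pairing cost = +41000 cm⁻¹.
Net CFSE = -71040 + 41000 = -30040 cm⁻¹.

-30040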